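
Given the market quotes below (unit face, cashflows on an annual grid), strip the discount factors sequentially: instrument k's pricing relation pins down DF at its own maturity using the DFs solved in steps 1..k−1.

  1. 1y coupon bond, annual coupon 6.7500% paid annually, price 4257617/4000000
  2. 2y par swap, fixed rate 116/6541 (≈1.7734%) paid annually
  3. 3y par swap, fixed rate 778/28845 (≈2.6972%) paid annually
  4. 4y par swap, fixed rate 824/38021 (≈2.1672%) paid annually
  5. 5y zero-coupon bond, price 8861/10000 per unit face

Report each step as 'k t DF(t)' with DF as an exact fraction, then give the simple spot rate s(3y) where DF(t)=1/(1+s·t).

step 1 [1y] bond c/1=27/400: DF=(4257617/4000000 − 27/400·(0))/(1+27/400) = 9971/10000 ≈ 0.997100
step 2 [2y] swap r/1=116/6541: DF=(1 − 116/6541·(0.997100))/(1+116/6541) = 2413/2500 ≈ 0.965200
step 3 [3y] swap r/1=778/28845: DF=(1 − 778/28845·(0.997100+0.965200))/(1+778/28845) = 4611/5000 ≈ 0.922200
step 4 [4y] swap r/1=824/38021: DF=(1 − 824/38021·(0.997100+0.965200+0.922200))/(1+824/38021) = 1147/1250 ≈ 0.917600
step 5 [5y] zero: DF = P = 8861/10000 ≈ 0.886100

1 1 9971/10000
2 2 2413/2500
3 3 4611/5000
4 4 1147/1250
5 5 8861/10000
s(3y) = (1/(4611/5000) − 1)/(3) = 389/13833 ≈ 2.8121%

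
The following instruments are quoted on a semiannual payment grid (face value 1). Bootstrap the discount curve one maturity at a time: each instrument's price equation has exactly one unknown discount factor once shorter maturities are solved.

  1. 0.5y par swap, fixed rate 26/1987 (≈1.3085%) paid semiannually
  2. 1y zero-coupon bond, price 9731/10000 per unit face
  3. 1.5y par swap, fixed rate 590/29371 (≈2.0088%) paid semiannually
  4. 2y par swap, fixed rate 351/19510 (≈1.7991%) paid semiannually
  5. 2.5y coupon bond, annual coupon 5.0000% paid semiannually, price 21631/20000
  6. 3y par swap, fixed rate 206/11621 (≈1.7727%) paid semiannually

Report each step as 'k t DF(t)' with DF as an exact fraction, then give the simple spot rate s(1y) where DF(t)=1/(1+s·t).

1 1/2 1987/2000
2 1 9731/10000
3 3/2 1941/2000
4 2 9649/10000
5 5/2 24/25
6 3 1897/2000
s(1y) = (1/(9731/10000) − 1)/(1) = 269/9731 ≈ 2.7644%

step 1 [0.5y] swap r/2=13/1987: DF=(1 − 13/1987·(0))/(1+13/1987) = 1987/2000 ≈ 0.993500
step 2 [1y] zero: DF = P = 9731/10000 ≈ 0.973100
step 3 [1.5y] swap r/2=295/29371: DF=(1 − 295/29371·(0.993500+0.973100))/(1+295/29371) = 1941/2000 ≈ 0.970500
step 4 [2y] swap r/2=351/39020: DF=(1 − 351/39020·(0.993500+0.973100+0.970500))/(1+351/39020) = 9649/10000 ≈ 0.964900
step 5 [2.5y] bond c/2=1/40: DF=(21631/20000 − 1/40·(0.993500+0.973100+0.970500+0.964900))/(1+1/40) = 24/25 ≈ 0.960000
step 6 [3y] swap r/2=103/11621: DF=(1 − 103/11621·(0.993500+0.973100+0.970500+0.964900+0.960000))/(1+103/11621) = 1897/2000 ≈ 0.948500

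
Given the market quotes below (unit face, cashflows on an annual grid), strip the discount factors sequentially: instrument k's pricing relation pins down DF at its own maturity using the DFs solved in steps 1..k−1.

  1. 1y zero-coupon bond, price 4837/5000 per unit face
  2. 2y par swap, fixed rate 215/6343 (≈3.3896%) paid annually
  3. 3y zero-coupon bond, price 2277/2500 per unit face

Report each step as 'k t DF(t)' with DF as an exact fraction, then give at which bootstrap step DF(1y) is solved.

1 1 4837/5000
2 2 1871/2000
3 3 2277/2500
DF(1y) is solved at step 1

step 1 [1y] zero: DF = P = 4837/5000 ≈ 0.967400
step 2 [2y] swap r/1=215/6343: DF=(1 − 215/6343·(0.967400))/(1+215/6343) = 1871/2000 ≈ 0.935500
step 3 [3y] zero: DF = P = 2277/2500 ≈ 0.910800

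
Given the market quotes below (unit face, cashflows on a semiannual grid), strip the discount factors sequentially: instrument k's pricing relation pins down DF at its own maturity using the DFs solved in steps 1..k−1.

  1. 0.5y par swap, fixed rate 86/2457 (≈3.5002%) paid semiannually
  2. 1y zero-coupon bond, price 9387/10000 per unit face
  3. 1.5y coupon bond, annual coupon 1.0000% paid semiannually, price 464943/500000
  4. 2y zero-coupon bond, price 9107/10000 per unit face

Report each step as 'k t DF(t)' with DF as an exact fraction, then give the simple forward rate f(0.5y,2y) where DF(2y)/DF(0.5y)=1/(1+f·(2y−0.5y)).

1 1/2 2457/2500
2 1 9387/10000
3 3/2 9157/10000
4 2 9107/10000
f(0.5y,2y) = ((2457/2500)/(9107/10000) − 1)/(3/2) = 206/3903 ≈ 5.2780%

step 1 [0.5y] swap r/2=43/2457: DF=(1 − 43/2457·(0))/(1+43/2457) = 2457/2500 ≈ 0.982800
step 2 [1y] zero: DF = P = 9387/10000 ≈ 0.938700
step 3 [1.5y] bond c/2=1/200: DF=(464943/500000 − 1/200·(0.982800+0.938700))/(1+1/200) = 9157/10000 ≈ 0.915700
step 4 [2y] zero: DF = P = 9107/10000 ≈ 0.910700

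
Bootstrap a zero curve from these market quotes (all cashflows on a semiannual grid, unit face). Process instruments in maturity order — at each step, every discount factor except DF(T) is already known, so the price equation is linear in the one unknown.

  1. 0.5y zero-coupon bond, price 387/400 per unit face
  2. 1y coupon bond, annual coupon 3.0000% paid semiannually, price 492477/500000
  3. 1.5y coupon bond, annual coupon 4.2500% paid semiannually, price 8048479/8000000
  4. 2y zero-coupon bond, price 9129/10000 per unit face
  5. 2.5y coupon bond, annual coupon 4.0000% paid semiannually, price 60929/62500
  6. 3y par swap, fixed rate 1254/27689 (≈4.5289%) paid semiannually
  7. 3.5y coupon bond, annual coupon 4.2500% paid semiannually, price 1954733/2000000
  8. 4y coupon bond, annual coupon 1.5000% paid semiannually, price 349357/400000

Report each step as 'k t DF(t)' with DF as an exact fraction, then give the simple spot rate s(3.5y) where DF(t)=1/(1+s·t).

step 1 [0.5y] zero: DF = P = 387/400 ≈ 0.967500
step 2 [1y] bond c/2=3/200: DF=(492477/500000 − 3/200·(0.967500))/(1+3/200) = 9561/10000 ≈ 0.956100
step 3 [1.5y] bond c/2=17/800: DF=(8048479/8000000 − 17/800·(0.967500+0.956100))/(1+17/800) = 9451/10000 ≈ 0.945100
step 4 [2y] zero: DF = P = 9129/10000 ≈ 0.912900
step 5 [2.5y] bond c/2=1/50: DF=(60929/62500 − 1/50·(0.967500+0.956100+0.945100+0.912900))/(1+1/50) = 551/625 ≈ 0.881600
step 6 [3y] swap r/2=627/27689: DF=(1 − 627/27689·(0.967500+0.956100+0.945100+0.912900+0.881600))/(1+627/27689) = 4373/5000 ≈ 0.874600
step 7 [3.5y] bond c/2=17/800: DF=(1954733/2000000 − 17/800·(0.967500+0.956100+0.945100+0.912900+0.881600+0.874600))/(1+17/800) = 4209/5000 ≈ 0.841800
step 8 [4y] bond c/2=3/400: DF=(349357/400000 − 3/400·(0.967500+0.956100+0.945100+0.912900+0.881600+0.874600+0.841800))/(1+3/400) = 4097/5000 ≈ 0.819400

1 1/2 387/400
2 1 9561/10000
3 3/2 9451/10000
4 2 9129/10000
5 5/2 551/625
6 3 4373/5000
7 7/2 4209/5000
8 4 4097/5000
s(3.5y) = (1/(4209/5000) − 1)/(7/2) = 226/4209 ≈ 5.3694%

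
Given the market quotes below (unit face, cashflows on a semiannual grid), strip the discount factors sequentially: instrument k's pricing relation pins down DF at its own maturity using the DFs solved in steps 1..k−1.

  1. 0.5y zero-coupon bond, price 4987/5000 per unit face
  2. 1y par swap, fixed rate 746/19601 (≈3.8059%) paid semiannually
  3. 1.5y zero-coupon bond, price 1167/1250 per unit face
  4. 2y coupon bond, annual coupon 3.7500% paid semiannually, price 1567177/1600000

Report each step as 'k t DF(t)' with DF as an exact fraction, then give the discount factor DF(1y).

1 1/2 4987/5000
2 1 9627/10000
3 3/2 1167/1250
4 2 4541/5000
DF(1y) = 9627/10000 ≈ 0.962700

step 1 [0.5y] zero: DF = P = 4987/5000 ≈ 0.997400
step 2 [1y] swap r/2=373/19601: DF=(1 − 373/19601·(0.997400))/(1+373/19601) = 9627/10000 ≈ 0.962700
step 3 [1.5y] zero: DF = P = 1167/1250 ≈ 0.933600
step 4 [2y] bond c/2=3/160: DF=(1567177/1600000 − 3/160·(0.997400+0.962700+0.933600))/(1+3/160) = 4541/5000 ≈ 0.908200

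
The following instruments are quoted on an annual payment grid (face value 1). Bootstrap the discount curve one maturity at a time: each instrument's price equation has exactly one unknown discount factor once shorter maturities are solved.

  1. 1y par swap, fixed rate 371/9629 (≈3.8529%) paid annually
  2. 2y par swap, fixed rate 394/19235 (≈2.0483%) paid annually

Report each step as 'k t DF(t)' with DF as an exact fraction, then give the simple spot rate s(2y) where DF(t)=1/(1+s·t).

step 1 [1y] swap r/1=371/9629: DF=(1 − 371/9629·(0))/(1+371/9629) = 9629/10000 ≈ 0.962900
step 2 [2y] swap r/1=394/19235: DF=(1 − 394/19235·(0.962900))/(1+394/19235) = 4803/5000 ≈ 0.960600

1 1 9629/10000
2 2 4803/5000
s(2y) = (1/(4803/5000) − 1)/(2) = 197/9606 ≈ 2.0508%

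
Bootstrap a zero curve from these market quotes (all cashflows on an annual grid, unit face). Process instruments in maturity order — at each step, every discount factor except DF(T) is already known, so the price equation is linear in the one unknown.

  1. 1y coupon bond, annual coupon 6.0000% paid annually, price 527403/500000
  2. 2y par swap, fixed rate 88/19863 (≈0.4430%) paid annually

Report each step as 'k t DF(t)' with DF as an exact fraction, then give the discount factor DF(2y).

1 1 9951/10000
2 2 1239/1250
DF(2y) = 1239/1250 ≈ 0.991200

step 1 [1y] bond c/1=3/50: DF=(527403/500000 − 3/50·(0))/(1+3/50) = 9951/10000 ≈ 0.995100
step 2 [2y] swap r/1=88/19863: DF=(1 − 88/19863·(0.995100))/(1+88/19863) = 1239/1250 ≈ 0.991200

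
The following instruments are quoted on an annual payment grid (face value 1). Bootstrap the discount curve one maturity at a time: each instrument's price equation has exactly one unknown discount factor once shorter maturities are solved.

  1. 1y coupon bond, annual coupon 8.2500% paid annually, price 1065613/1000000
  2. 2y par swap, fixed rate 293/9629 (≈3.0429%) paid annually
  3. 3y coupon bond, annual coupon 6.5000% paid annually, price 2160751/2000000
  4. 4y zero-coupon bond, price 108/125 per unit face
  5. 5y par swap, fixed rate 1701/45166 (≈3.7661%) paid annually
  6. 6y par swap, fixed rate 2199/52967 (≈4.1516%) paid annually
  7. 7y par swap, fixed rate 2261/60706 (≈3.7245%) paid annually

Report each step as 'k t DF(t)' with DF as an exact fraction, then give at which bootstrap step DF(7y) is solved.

step 1 [1y] bond c/1=33/400: DF=(1065613/1000000 − 33/400·(0))/(1+33/400) = 2461/2500 ≈ 0.984400
step 2 [2y] swap r/1=293/9629: DF=(1 − 293/9629·(0.984400))/(1+293/9629) = 4707/5000 ≈ 0.941400
step 3 [3y] bond c/1=13/200: DF=(2160751/2000000 − 13/200·(0.984400+0.941400))/(1+13/200) = 8969/10000 ≈ 0.896900
step 4 [4y] zero: DF = P = 108/125 ≈ 0.864000
step 5 [5y] swap r/1=1701/45166: DF=(1 − 1701/45166·(0.984400+0.941400+0.896900+0.864000))/(1+1701/45166) = 8299/10000 ≈ 0.829900
step 6 [6y] swap r/1=2199/52967: DF=(1 − 2199/52967·(0.984400+0.941400+0.896900+0.864000+0.829900))/(1+2199/52967) = 7801/10000 ≈ 0.780100
step 7 [7y] swap r/1=2261/60706: DF=(1 − 2261/60706·(0.984400+0.941400+0.896900+0.864000+0.829900+0.780100))/(1+2261/60706) = 7739/10000 ≈ 0.773900

1 1 2461/2500
2 2 4707/5000
3 3 8969/10000
4 4 108/125
5 5 8299/10000
6 6 7801/10000
7 7 7739/10000
DF(7y) is solved at step 7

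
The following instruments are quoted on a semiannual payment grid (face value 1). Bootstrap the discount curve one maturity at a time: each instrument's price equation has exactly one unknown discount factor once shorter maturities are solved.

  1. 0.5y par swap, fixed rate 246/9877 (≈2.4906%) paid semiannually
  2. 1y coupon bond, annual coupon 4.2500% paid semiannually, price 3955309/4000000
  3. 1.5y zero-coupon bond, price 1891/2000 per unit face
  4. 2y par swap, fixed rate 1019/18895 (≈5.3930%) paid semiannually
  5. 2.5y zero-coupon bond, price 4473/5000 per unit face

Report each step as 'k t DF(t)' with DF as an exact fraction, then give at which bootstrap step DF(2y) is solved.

1 1/2 9877/10000
2 1 9477/10000
3 3/2 1891/2000
4 2 8981/10000
5 5/2 4473/5000
DF(2y) is solved at step 4

step 1 [0.5y] swap r/2=123/9877: DF=(1 − 123/9877·(0))/(1+123/9877) = 9877/10000 ≈ 0.987700
step 2 [1y] bond c/2=17/800: DF=(3955309/4000000 − 17/800·(0.987700))/(1+17/800) = 9477/10000 ≈ 0.947700
step 3 [1.5y] zero: DF = P = 1891/2000 ≈ 0.945500
step 4 [2y] swap r/2=1019/37790: DF=(1 − 1019/37790·(0.987700+0.947700+0.945500))/(1+1019/37790) = 8981/10000 ≈ 0.898100
step 5 [2.5y] zero: DF = P = 4473/5000 ≈ 0.894600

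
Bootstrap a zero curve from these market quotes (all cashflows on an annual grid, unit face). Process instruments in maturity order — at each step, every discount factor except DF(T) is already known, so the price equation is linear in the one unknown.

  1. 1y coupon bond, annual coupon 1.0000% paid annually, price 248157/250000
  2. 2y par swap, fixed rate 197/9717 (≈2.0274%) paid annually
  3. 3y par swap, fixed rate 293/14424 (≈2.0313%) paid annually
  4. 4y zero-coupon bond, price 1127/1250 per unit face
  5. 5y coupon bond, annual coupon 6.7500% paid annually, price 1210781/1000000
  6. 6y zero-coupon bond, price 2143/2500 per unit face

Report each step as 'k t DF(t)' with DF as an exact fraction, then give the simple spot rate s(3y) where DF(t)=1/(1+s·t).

step 1 [1y] bond c/1=1/100: DF=(248157/250000 − 1/100·(0))/(1+1/100) = 2457/2500 ≈ 0.982800
step 2 [2y] swap r/1=197/9717: DF=(1 − 197/9717·(0.982800))/(1+197/9717) = 4803/5000 ≈ 0.960600
step 3 [3y] swap r/1=293/14424: DF=(1 − 293/14424·(0.982800+0.960600))/(1+293/14424) = 4707/5000 ≈ 0.941400
step 4 [4y] zero: DF = P = 1127/1250 ≈ 0.901600
step 5 [5y] bond c/1=27/400: DF=(1210781/1000000 − 27/400·(0.982800+0.960600+0.941400+0.901600))/(1+27/400) = 2237/2500 ≈ 0.894800
step 6 [6y] zero: DF = P = 2143/2500 ≈ 0.857200

1 1 2457/2500
2 2 4803/5000
3 3 4707/5000
4 4 1127/1250
5 5 2237/2500
6 6 2143/2500
s(3y) = (1/(4707/5000) − 1)/(3) = 293/14121 ≈ 2.0749%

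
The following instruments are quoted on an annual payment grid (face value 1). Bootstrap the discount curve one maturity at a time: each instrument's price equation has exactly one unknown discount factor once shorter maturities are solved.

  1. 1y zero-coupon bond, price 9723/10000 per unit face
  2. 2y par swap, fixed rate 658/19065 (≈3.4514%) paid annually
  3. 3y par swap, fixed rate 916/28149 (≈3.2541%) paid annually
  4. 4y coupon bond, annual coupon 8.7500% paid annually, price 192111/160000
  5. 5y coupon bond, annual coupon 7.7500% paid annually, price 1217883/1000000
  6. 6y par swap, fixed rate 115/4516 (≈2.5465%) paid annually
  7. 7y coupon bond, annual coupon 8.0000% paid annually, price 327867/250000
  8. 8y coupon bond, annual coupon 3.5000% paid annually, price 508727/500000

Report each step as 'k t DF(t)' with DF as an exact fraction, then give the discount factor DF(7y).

1 1 9723/10000
2 2 4671/5000
3 3 2271/2500
4 4 1097/1250
5 5 8647/10000
6 6 431/500
7 7 8129/10000
8 8 7723/10000
DF(7y) = 8129/10000 ≈ 0.812900

step 1 [1y] zero: DF = P = 9723/10000 ≈ 0.972300
step 2 [2y] swap r/1=658/19065: DF=(1 − 658/19065·(0.972300))/(1+658/19065) = 4671/5000 ≈ 0.934200
step 3 [3y] swap r/1=916/28149: DF=(1 − 916/28149·(0.972300+0.934200))/(1+916/28149) = 2271/2500 ≈ 0.908400
step 4 [4y] bond c/1=7/80: DF=(192111/160000 − 7/80·(0.972300+0.934200+0.908400))/(1+7/80) = 1097/1250 ≈ 0.877600
step 5 [5y] bond c/1=31/400: DF=(1217883/1000000 − 31/400·(0.972300+0.934200+0.908400+0.877600))/(1+31/400) = 8647/10000 ≈ 0.864700
step 6 [6y] swap r/1=115/4516: DF=(1 − 115/4516·(0.972300+0.934200+0.908400+0.877600+0.864700))/(1+115/4516) = 431/500 ≈ 0.862000
step 7 [7y] bond c/1=2/25: DF=(327867/250000 − 2/25·(0.972300+0.934200+0.908400+0.877600+0.864700+0.862000))/(1+2/25) = 8129/10000 ≈ 0.812900
step 8 [8y] bond c/1=7/200: DF=(508727/500000 − 7/200·(0.972300+0.934200+0.908400+0.877600+0.864700+0.862000+0.812900))/(1+7/200) = 7723/10000 ≈ 0.772300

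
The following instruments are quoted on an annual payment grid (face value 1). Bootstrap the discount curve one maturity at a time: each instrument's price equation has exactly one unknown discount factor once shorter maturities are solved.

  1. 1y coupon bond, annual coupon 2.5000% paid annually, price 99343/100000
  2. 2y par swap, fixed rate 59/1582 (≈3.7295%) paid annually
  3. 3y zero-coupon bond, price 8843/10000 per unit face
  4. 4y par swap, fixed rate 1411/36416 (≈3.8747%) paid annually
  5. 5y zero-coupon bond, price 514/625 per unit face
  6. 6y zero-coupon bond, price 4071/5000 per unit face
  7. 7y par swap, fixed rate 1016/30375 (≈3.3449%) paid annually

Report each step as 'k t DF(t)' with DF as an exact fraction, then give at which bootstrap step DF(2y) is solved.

step 1 [1y] bond c/1=1/40: DF=(99343/100000 − 1/40·(0))/(1+1/40) = 2423/2500 ≈ 0.969200
step 2 [2y] swap r/1=59/1582: DF=(1 − 59/1582·(0.969200))/(1+59/1582) = 2323/2500 ≈ 0.929200
step 3 [3y] zero: DF = P = 8843/10000 ≈ 0.884300
step 4 [4y] swap r/1=1411/36416: DF=(1 − 1411/36416·(0.969200+0.929200+0.884300))/(1+1411/36416) = 8589/10000 ≈ 0.858900
step 5 [5y] zero: DF = P = 514/625 ≈ 0.822400
step 6 [6y] zero: DF = P = 4071/5000 ≈ 0.814200
step 7 [7y] swap r/1=1016/30375: DF=(1 − 1016/30375·(0.969200+0.929200+0.884300+0.858900+0.822400+0.814200))/(1+1016/30375) = 498/625 ≈ 0.796800

1 1 2423/2500
2 2 2323/2500
3 3 8843/10000
4 4 8589/10000
5 5 514/625
6 6 4071/5000
7 7 498/625
DF(2y) is solved at step 2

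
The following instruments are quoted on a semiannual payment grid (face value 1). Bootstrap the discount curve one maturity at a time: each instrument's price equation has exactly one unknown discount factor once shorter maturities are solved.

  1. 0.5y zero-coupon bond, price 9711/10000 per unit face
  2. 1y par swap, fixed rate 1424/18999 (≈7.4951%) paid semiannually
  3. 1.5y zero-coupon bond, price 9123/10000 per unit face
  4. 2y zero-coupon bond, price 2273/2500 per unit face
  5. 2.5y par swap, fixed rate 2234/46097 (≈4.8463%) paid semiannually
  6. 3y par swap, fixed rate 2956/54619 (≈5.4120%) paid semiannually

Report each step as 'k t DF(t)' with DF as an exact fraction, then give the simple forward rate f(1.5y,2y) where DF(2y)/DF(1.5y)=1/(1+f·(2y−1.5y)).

1 1/2 9711/10000
2 1 1161/1250
3 3/2 9123/10000
4 2 2273/2500
5 5/2 8883/10000
6 3 4261/5000
f(1.5y,2y) = ((9123/10000)/(2273/2500) − 1)/(1/2) = 31/4546 ≈ 0.6819%

step 1 [0.5y] zero: DF = P = 9711/10000 ≈ 0.971100
step 2 [1y] swap r/2=712/18999: DF=(1 − 712/18999·(0.971100))/(1+712/18999) = 1161/1250 ≈ 0.928800
step 3 [1.5y] zero: DF = P = 9123/10000 ≈ 0.912300
step 4 [2y] zero: DF = P = 2273/2500 ≈ 0.909200
step 5 [2.5y] swap r/2=1117/46097: DF=(1 − 1117/46097·(0.971100+0.928800+0.912300+0.909200))/(1+1117/46097) = 8883/10000 ≈ 0.888300
step 6 [3y] swap r/2=1478/54619: DF=(1 − 1478/54619·(0.971100+0.928800+0.912300+0.909200+0.888300))/(1+1478/54619) = 4261/5000 ≈ 0.852200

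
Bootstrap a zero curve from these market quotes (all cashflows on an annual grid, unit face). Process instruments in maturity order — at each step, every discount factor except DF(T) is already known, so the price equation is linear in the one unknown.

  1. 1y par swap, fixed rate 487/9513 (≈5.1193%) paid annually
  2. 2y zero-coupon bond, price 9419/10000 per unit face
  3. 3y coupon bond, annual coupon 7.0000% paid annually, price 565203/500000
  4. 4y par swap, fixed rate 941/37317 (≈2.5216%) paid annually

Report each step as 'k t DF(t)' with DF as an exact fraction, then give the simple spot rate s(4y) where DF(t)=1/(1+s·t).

step 1 [1y] swap r/1=487/9513: DF=(1 − 487/9513·(0))/(1+487/9513) = 9513/10000 ≈ 0.951300
step 2 [2y] zero: DF = P = 9419/10000 ≈ 0.941900
step 3 [3y] bond c/1=7/100: DF=(565203/500000 − 7/100·(0.951300+0.941900))/(1+7/100) = 4663/5000 ≈ 0.932600
step 4 [4y] swap r/1=941/37317: DF=(1 − 941/37317·(0.951300+0.941900+0.932600))/(1+941/37317) = 9059/10000 ≈ 0.905900

1 1 9513/10000
2 2 9419/10000
3 3 4663/5000
4 4 9059/10000
s(4y) = (1/(9059/10000) − 1)/(4) = 941/36236 ≈ 2.5969%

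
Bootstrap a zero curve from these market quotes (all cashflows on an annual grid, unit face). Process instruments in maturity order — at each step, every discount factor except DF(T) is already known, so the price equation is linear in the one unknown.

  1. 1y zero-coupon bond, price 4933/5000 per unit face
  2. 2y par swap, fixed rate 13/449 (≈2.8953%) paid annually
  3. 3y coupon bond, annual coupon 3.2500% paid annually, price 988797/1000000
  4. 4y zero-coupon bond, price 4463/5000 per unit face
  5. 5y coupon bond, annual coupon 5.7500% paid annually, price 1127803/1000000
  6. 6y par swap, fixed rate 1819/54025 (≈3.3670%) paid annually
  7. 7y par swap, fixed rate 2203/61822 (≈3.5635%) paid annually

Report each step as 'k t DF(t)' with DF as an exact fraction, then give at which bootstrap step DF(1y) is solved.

1 1 4933/5000
2 2 9441/10000
3 3 8969/10000
4 4 4463/5000
5 5 4321/5000
6 6 8181/10000
7 7 7797/10000
DF(1y) is solved at step 1

step 1 [1y] zero: DF = P = 4933/5000 ≈ 0.986600
step 2 [2y] swap r/1=13/449: DF=(1 − 13/449·(0.986600))/(1+13/449) = 9441/10000 ≈ 0.944100
step 3 [3y] bond c/1=13/400: DF=(988797/1000000 − 13/400·(0.986600+0.944100))/(1+13/400) = 8969/10000 ≈ 0.896900
step 4 [4y] zero: DF = P = 4463/5000 ≈ 0.892600
step 5 [5y] bond c/1=23/400: DF=(1127803/1000000 − 23/400·(0.986600+0.944100+0.896900+0.892600))/(1+23/400) = 4321/5000 ≈ 0.864200
step 6 [6y] swap r/1=1819/54025: DF=(1 − 1819/54025·(0.986600+0.944100+0.896900+0.892600+0.864200))/(1+1819/54025) = 8181/10000 ≈ 0.818100
step 7 [7y] swap r/1=2203/61822: DF=(1 − 2203/61822·(0.986600+0.944100+0.896900+0.892600+0.864200+0.818100))/(1+2203/61822) = 7797/10000 ≈ 0.779700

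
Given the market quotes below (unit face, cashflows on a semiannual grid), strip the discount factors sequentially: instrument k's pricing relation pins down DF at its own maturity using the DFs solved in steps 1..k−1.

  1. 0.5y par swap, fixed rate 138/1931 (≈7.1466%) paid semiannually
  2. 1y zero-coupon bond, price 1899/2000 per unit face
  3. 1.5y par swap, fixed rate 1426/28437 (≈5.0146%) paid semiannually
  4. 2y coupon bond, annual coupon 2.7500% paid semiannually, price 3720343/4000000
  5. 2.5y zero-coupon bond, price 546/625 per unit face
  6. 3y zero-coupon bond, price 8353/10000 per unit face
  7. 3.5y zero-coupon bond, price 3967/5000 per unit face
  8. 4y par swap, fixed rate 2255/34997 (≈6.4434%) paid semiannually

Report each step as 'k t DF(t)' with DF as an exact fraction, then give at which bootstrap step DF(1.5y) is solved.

step 1 [0.5y] swap r/2=69/1931: DF=(1 − 69/1931·(0))/(1+69/1931) = 1931/2000 ≈ 0.965500
step 2 [1y] zero: DF = P = 1899/2000 ≈ 0.949500
step 3 [1.5y] swap r/2=713/28437: DF=(1 − 713/28437·(0.965500+0.949500))/(1+713/28437) = 9287/10000 ≈ 0.928700
step 4 [2y] bond c/2=11/800: DF=(3720343/4000000 − 11/800·(0.965500+0.949500+0.928700))/(1+11/800) = 8789/10000 ≈ 0.878900
step 5 [2.5y] zero: DF = P = 546/625 ≈ 0.873600
step 6 [3y] zero: DF = P = 8353/10000 ≈ 0.835300
step 7 [3.5y] zero: DF = P = 3967/5000 ≈ 0.793400
step 8 [4y] swap r/2=2255/69994: DF=(1 − 2255/69994·(0.965500+0.949500+0.928700+0.878900+0.873600+0.835300+0.793400))/(1+2255/69994) = 1549/2000 ≈ 0.774500

1 1/2 1931/2000
2 1 1899/2000
3 3/2 9287/10000
4 2 8789/10000
5 5/2 546/625
6 3 8353/10000
7 7/2 3967/5000
8 4 1549/2000
DF(1.5y) is solved at step 3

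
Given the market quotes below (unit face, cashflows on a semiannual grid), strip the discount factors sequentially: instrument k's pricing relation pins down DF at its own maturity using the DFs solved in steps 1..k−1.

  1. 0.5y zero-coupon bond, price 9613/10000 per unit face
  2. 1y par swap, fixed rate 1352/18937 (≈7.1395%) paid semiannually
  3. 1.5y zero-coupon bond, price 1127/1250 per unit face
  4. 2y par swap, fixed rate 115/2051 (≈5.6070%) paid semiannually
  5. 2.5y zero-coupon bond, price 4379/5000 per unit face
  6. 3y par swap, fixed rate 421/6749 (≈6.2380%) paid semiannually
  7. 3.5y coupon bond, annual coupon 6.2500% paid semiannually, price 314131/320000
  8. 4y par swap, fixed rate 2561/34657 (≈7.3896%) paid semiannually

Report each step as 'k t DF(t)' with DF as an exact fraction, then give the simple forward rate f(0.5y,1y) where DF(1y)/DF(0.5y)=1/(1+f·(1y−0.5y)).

step 1 [0.5y] zero: DF = P = 9613/10000 ≈ 0.961300
step 2 [1y] swap r/2=676/18937: DF=(1 − 676/18937·(0.961300))/(1+676/18937) = 2331/2500 ≈ 0.932400
step 3 [1.5y] zero: DF = P = 1127/1250 ≈ 0.901600
step 4 [2y] swap r/2=115/4102: DF=(1 − 115/4102·(0.961300+0.932400+0.901600))/(1+115/4102) = 1793/2000 ≈ 0.896500
step 5 [2.5y] zero: DF = P = 4379/5000 ≈ 0.875800
step 6 [3y] swap r/2=421/13498: DF=(1 − 421/13498·(0.961300+0.932400+0.901600+0.896500+0.875800))/(1+421/13498) = 2079/2500 ≈ 0.831600
step 7 [3.5y] bond c/2=1/32: DF=(314131/320000 − 1/32·(0.961300+0.932400+0.901600+0.896500+0.875800+0.831600))/(1+1/32) = 7883/10000 ≈ 0.788300
step 8 [4y] swap r/2=2561/69314: DF=(1 − 2561/69314·(0.961300+0.932400+0.901600+0.896500+0.875800+0.831600+0.788300))/(1+2561/69314) = 7439/10000 ≈ 0.743900

1 1/2 9613/10000
2 1 2331/2500
3 3/2 1127/1250
4 2 1793/2000
5 5/2 4379/5000
6 3 2079/2500
7 7/2 7883/10000
8 4 7439/10000
f(0.5y,1y) = ((9613/10000)/(2331/2500) − 1)/(1/2) = 289/4662 ≈ 6.1991%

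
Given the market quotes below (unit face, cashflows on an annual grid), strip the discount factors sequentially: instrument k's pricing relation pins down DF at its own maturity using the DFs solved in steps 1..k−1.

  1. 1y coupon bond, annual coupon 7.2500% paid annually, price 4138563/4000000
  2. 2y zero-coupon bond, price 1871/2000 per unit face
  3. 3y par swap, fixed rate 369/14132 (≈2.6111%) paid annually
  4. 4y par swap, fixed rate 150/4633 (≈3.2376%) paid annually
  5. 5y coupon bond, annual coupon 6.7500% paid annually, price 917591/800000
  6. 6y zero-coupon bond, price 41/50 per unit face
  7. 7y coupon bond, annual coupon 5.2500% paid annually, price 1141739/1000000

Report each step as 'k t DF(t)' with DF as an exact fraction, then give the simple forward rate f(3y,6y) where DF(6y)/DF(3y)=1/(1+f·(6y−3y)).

step 1 [1y] bond c/1=29/400: DF=(4138563/4000000 − 29/400·(0))/(1+29/400) = 9647/10000 ≈ 0.964700
step 2 [2y] zero: DF = P = 1871/2000 ≈ 0.935500
step 3 [3y] swap r/1=369/14132: DF=(1 − 369/14132·(0.964700+0.935500))/(1+369/14132) = 4631/5000 ≈ 0.926200
step 4 [4y] swap r/1=150/4633: DF=(1 − 150/4633·(0.964700+0.935500+0.926200))/(1+150/4633) = 22/25 ≈ 0.880000
step 5 [5y] bond c/1=27/400: DF=(917591/800000 − 27/400·(0.964700+0.935500+0.926200+0.880000))/(1+27/400) = 8401/10000 ≈ 0.840100
step 6 [6y] zero: DF = P = 41/50 ≈ 0.820000
step 7 [7y] bond c/1=21/400: DF=(1141739/1000000 − 21/400·(0.964700+0.935500+0.926200+0.880000+0.840100+0.820000))/(1+21/400) = 8171/10000 ≈ 0.817100

1 1 9647/10000
2 2 1871/2000
3 3 4631/5000
4 4 22/25
5 5 8401/10000
6 6 41/50
7 7 8171/10000
f(3y,6y) = ((4631/5000)/(41/50) − 1)/(3) = 177/4100 ≈ 4.3171%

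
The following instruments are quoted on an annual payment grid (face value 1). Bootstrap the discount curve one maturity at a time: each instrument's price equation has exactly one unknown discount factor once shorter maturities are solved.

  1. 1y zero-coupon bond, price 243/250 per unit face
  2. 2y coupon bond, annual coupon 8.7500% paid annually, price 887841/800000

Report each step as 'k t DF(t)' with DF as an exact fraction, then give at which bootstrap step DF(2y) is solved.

step 1 [1y] zero: DF = P = 243/250 ≈ 0.972000
step 2 [2y] bond c/1=7/80: DF=(887841/800000 − 7/80·(0.972000))/(1+7/80) = 9423/10000 ≈ 0.942300

1 1 243/250
2 2 9423/10000
DF(2y) is solved at step 2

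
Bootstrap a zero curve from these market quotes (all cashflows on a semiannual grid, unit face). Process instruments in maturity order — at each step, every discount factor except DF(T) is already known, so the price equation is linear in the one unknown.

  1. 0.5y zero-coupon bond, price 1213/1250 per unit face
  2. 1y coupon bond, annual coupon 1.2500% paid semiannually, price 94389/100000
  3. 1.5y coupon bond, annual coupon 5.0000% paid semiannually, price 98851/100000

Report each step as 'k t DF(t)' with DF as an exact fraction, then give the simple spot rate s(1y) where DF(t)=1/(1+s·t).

step 1 [0.5y] zero: DF = P = 1213/1250 ≈ 0.970400
step 2 [1y] bond c/2=1/160: DF=(94389/100000 − 1/160·(0.970400))/(1+1/160) = 233/250 ≈ 0.932000
step 3 [1.5y] bond c/2=1/40: DF=(98851/100000 − 1/40·(0.970400+0.932000))/(1+1/40) = 459/500 ≈ 0.918000

1 1/2 1213/1250
2 1 233/250
3 3/2 459/500
s(1y) = (1/(233/250) − 1)/(1) = 17/233 ≈ 7.2961%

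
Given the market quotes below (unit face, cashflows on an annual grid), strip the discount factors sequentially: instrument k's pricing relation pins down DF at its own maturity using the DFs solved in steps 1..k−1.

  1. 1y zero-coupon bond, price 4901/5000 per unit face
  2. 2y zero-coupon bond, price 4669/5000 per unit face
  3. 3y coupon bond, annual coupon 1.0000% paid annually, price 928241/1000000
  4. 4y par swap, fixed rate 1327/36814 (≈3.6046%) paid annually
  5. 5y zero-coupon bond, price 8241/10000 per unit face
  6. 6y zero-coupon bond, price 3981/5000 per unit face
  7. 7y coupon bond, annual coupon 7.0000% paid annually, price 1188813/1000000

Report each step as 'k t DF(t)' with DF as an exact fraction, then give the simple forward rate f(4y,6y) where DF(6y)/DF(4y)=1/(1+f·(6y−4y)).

step 1 [1y] zero: DF = P = 4901/5000 ≈ 0.980200
step 2 [2y] zero: DF = P = 4669/5000 ≈ 0.933800
step 3 [3y] bond c/1=1/100: DF=(928241/1000000 − 1/100·(0.980200+0.933800))/(1+1/100) = 9001/10000 ≈ 0.900100
step 4 [4y] swap r/1=1327/36814: DF=(1 − 1327/36814·(0.980200+0.933800+0.900100))/(1+1327/36814) = 8673/10000 ≈ 0.867300
step 5 [5y] zero: DF = P = 8241/10000 ≈ 0.824100
step 6 [6y] zero: DF = P = 3981/5000 ≈ 0.796200
step 7 [7y] bond c/1=7/100: DF=(1188813/1000000 − 7/100·(0.980200+0.933800+0.900100+0.867300+0.824100+0.796200))/(1+7/100) = 3821/5000 ≈ 0.764200

1 1 4901/5000
2 2 4669/5000
3 3 9001/10000
4 4 8673/10000
5 5 8241/10000
6 6 3981/5000
7 7 3821/5000
f(4y,6y) = ((8673/10000)/(3981/5000) − 1)/(2) = 237/5308 ≈ 4.4650%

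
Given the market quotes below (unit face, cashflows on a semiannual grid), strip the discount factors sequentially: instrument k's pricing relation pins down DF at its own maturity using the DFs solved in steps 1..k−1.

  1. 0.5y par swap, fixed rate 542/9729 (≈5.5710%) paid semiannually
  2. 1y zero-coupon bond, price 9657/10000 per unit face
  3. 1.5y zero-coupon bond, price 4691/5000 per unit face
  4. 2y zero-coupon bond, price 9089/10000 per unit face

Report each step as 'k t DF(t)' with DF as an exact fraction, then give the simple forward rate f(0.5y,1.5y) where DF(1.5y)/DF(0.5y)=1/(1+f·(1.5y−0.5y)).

step 1 [0.5y] swap r/2=271/9729: DF=(1 − 271/9729·(0))/(1+271/9729) = 9729/10000 ≈ 0.972900
step 2 [1y] zero: DF = P = 9657/10000 ≈ 0.965700
step 3 [1.5y] zero: DF = P = 4691/5000 ≈ 0.938200
step 4 [2y] zero: DF = P = 9089/10000 ≈ 0.908900

1 1/2 9729/10000
2 1 9657/10000
3 3/2 4691/5000
4 2 9089/10000
f(0.5y,1.5y) = ((9729/10000)/(4691/5000) − 1)/(1) = 347/9382 ≈ 3.6986%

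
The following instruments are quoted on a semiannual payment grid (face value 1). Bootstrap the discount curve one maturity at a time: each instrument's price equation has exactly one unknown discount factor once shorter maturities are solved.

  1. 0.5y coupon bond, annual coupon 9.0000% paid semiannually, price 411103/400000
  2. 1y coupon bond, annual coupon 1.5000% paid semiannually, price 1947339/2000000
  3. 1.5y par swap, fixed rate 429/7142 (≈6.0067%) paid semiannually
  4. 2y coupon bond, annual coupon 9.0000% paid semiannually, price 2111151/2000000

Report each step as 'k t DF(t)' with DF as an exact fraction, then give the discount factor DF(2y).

step 1 [0.5y] bond c/2=9/200: DF=(411103/400000 − 9/200·(0))/(1+9/200) = 1967/2000 ≈ 0.983500
step 2 [1y] bond c/2=3/400: DF=(1947339/2000000 − 3/400·(0.983500))/(1+3/400) = 9591/10000 ≈ 0.959100
step 3 [1.5y] swap r/2=429/14284: DF=(1 − 429/14284·(0.983500+0.959100))/(1+429/14284) = 4571/5000 ≈ 0.914200
step 4 [2y] bond c/2=9/200: DF=(2111151/2000000 − 9/200·(0.983500+0.959100+0.914200))/(1+9/200) = 8871/10000 ≈ 0.887100

1 1/2 1967/2000
2 1 9591/10000
3 3/2 4571/5000
4 2 8871/10000
DF(2y) = 8871/10000 ≈ 0.887100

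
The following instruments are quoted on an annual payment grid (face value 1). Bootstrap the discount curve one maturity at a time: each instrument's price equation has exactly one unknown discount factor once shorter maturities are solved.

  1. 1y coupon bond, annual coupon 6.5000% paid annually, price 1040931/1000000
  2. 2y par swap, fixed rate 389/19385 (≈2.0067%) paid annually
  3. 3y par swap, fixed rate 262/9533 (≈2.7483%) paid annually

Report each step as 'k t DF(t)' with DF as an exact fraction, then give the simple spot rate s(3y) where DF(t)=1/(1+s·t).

1 1 4887/5000
2 2 9611/10000
3 3 4607/5000
s(3y) = (1/(4607/5000) − 1)/(3) = 131/4607 ≈ 2.8435%

step 1 [1y] bond c/1=13/200: DF=(1040931/1000000 − 13/200·(0))/(1+13/200) = 4887/5000 ≈ 0.977400
step 2 [2y] swap r/1=389/19385: DF=(1 − 389/19385·(0.977400))/(1+389/19385) = 9611/10000 ≈ 0.961100
step 3 [3y] swap r/1=262/9533: DF=(1 − 262/9533·(0.977400+0.961100))/(1+262/9533) = 4607/5000 ≈ 0.921400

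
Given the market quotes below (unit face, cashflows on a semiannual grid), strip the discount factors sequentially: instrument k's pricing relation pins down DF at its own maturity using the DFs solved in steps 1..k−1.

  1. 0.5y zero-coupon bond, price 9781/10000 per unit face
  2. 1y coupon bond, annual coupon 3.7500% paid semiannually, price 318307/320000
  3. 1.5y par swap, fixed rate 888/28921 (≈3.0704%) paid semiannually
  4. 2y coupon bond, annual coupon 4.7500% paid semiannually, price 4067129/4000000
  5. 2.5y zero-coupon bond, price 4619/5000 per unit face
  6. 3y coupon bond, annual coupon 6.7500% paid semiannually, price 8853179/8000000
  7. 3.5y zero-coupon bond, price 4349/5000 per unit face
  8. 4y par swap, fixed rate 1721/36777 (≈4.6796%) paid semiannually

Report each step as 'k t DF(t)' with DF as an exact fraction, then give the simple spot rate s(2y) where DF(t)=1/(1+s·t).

1 1/2 9781/10000
2 1 599/625
3 3/2 2389/2500
4 2 9261/10000
5 5/2 4619/5000
6 3 9157/10000
7 7/2 4349/5000
8 4 8279/10000
s(2y) = (1/(9261/10000) − 1)/(2) = 739/18522 ≈ 3.9898%

step 1 [0.5y] zero: DF = P = 9781/10000 ≈ 0.978100
step 2 [1y] bond c/2=3/160: DF=(318307/320000 − 3/160·(0.978100))/(1+3/160) = 599/625 ≈ 0.958400
step 3 [1.5y] swap r/2=444/28921: DF=(1 − 444/28921·(0.978100+0.958400))/(1+444/28921) = 2389/2500 ≈ 0.955600
step 4 [2y] bond c/2=19/800: DF=(4067129/4000000 − 19/800·(0.978100+0.958400+0.955600))/(1+19/800) = 9261/10000 ≈ 0.926100
step 5 [2.5y] zero: DF = P = 4619/5000 ≈ 0.923800
step 6 [3y] bond c/2=27/800: DF=(8853179/8000000 − 27/800·(0.978100+0.958400+0.955600+0.926100+0.923800))/(1+27/800) = 9157/10000 ≈ 0.915700
step 7 [3.5y] zero: DF = P = 4349/5000 ≈ 0.869800
step 8 [4y] swap r/2=1721/73554: DF=(1 − 1721/73554·(0.978100+0.958400+0.955600+0.926100+0.923800+0.915700+0.869800))/(1+1721/73554) = 8279/10000 ≈ 0.827900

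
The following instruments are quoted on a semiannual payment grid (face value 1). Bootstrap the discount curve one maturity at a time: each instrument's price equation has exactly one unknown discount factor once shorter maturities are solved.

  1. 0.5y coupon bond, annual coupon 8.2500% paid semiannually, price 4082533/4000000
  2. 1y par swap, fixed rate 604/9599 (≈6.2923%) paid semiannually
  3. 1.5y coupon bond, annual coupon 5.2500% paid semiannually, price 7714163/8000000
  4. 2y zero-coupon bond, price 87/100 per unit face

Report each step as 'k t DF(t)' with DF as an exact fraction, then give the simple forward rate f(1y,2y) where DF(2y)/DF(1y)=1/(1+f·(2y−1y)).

1 1/2 4901/5000
2 1 2349/2500
3 3/2 1781/2000
4 2 87/100
f(1y,2y) = ((2349/2500)/(87/100) − 1)/(1) = 2/25 ≈ 8.0000%

step 1 [0.5y] bond c/2=33/800: DF=(4082533/4000000 − 33/800·(0))/(1+33/800) = 4901/5000 ≈ 0.980200
step 2 [1y] swap r/2=302/9599: DF=(1 − 302/9599·(0.980200))/(1+302/9599) = 2349/2500 ≈ 0.939600
step 3 [1.5y] bond c/2=21/800: DF=(7714163/8000000 − 21/800·(0.980200+0.939600))/(1+21/800) = 1781/2000 ≈ 0.890500
step 4 [2y] zero: DF = P = 87/100 ≈ 0.870000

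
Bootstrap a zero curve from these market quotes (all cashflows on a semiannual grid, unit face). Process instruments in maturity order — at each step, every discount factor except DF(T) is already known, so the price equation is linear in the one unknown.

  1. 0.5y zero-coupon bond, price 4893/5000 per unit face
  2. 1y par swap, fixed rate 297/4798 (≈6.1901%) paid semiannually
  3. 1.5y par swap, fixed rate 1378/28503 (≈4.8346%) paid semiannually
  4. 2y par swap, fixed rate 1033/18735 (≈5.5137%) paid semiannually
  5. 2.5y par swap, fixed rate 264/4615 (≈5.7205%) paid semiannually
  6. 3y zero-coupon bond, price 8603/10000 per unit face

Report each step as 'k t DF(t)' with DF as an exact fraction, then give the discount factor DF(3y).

step 1 [0.5y] zero: DF = P = 4893/5000 ≈ 0.978600
step 2 [1y] swap r/2=297/9596: DF=(1 − 297/9596·(0.978600))/(1+297/9596) = 4703/5000 ≈ 0.940600
step 3 [1.5y] swap r/2=689/28503: DF=(1 − 689/28503·(0.978600+0.940600))/(1+689/28503) = 9311/10000 ≈ 0.931100
step 4 [2y] swap r/2=1033/37470: DF=(1 − 1033/37470·(0.978600+0.940600+0.931100))/(1+1033/37470) = 8967/10000 ≈ 0.896700
step 5 [2.5y] swap r/2=132/4615: DF=(1 − 132/4615·(0.978600+0.940600+0.931100+0.896700))/(1+132/4615) = 217/250 ≈ 0.868000
step 6 [3y] zero: DF = P = 8603/10000 ≈ 0.860300

1 1/2 4893/5000
2 1 4703/5000
3 3/2 9311/10000
4 2 8967/10000
5 5/2 217/250
6 3 8603/10000
DF(3y) = 8603/10000 ≈ 0.860300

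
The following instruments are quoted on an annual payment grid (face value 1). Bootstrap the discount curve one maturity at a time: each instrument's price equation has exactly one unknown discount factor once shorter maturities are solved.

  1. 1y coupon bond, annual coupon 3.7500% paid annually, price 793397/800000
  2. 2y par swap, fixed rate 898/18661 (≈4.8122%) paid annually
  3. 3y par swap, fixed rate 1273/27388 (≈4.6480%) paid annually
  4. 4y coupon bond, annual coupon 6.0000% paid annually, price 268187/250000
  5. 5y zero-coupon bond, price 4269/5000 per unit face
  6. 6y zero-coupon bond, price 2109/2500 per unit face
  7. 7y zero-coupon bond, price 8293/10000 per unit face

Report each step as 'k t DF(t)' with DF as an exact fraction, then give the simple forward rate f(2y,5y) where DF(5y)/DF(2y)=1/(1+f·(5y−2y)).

step 1 [1y] bond c/1=3/80: DF=(793397/800000 − 3/80·(0))/(1+3/80) = 9559/10000 ≈ 0.955900
step 2 [2y] swap r/1=898/18661: DF=(1 − 898/18661·(0.955900))/(1+898/18661) = 4551/5000 ≈ 0.910200
step 3 [3y] swap r/1=1273/27388: DF=(1 − 1273/27388·(0.955900+0.910200))/(1+1273/27388) = 8727/10000 ≈ 0.872700
step 4 [4y] bond c/1=3/50: DF=(268187/250000 − 3/50·(0.955900+0.910200+0.872700))/(1+3/50) = 857/1000 ≈ 0.857000
step 5 [5y] zero: DF = P = 4269/5000 ≈ 0.853800
step 6 [6y] zero: DF = P = 2109/2500 ≈ 0.843600
step 7 [7y] zero: DF = P = 8293/10000 ≈ 0.829300

1 1 9559/10000
2 2 4551/5000
3 3 8727/10000
4 4 857/1000
5 5 4269/5000
6 6 2109/2500
7 7 8293/10000
f(2y,5y) = ((4551/5000)/(4269/5000) − 1)/(3) = 94/4269 ≈ 2.2019%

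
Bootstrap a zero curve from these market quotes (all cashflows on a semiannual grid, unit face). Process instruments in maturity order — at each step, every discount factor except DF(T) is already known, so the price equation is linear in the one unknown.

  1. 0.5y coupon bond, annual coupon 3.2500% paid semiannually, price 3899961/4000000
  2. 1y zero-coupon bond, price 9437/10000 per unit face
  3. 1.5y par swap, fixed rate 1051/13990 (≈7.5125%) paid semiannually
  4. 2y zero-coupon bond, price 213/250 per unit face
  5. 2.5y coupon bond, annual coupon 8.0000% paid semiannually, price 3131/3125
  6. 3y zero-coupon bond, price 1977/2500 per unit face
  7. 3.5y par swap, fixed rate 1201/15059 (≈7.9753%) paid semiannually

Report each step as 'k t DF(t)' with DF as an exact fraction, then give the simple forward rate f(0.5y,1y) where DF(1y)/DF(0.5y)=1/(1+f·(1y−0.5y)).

1 1/2 4797/5000
2 1 9437/10000
3 3/2 8949/10000
4 2 213/250
5 5/2 823/1000
6 3 1977/2500
7 7/2 3799/5000
f(0.5y,1y) = ((4797/5000)/(9437/10000) − 1)/(1/2) = 314/9437 ≈ 3.3273%

step 1 [0.5y] bond c/2=13/800: DF=(3899961/4000000 − 13/800·(0))/(1+13/800) = 4797/5000 ≈ 0.959400
step 2 [1y] zero: DF = P = 9437/10000 ≈ 0.943700
step 3 [1.5y] swap r/2=1051/27980: DF=(1 − 1051/27980·(0.959400+0.943700))/(1+1051/27980) = 8949/10000 ≈ 0.894900
step 4 [2y] zero: DF = P = 213/250 ≈ 0.852000
step 5 [2.5y] bond c/2=1/25: DF=(3131/3125 − 1/25·(0.959400+0.943700+0.894900+0.852000))/(1+1/25) = 823/1000 ≈ 0.823000
step 6 [3y] zero: DF = P = 1977/2500 ≈ 0.790800
step 7 [3.5y] swap r/2=1201/30118: DF=(1 − 1201/30118·(0.959400+0.943700+0.894900+0.852000+0.823000+0.790800))/(1+1201/30118) = 3799/5000 ≈ 0.759800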